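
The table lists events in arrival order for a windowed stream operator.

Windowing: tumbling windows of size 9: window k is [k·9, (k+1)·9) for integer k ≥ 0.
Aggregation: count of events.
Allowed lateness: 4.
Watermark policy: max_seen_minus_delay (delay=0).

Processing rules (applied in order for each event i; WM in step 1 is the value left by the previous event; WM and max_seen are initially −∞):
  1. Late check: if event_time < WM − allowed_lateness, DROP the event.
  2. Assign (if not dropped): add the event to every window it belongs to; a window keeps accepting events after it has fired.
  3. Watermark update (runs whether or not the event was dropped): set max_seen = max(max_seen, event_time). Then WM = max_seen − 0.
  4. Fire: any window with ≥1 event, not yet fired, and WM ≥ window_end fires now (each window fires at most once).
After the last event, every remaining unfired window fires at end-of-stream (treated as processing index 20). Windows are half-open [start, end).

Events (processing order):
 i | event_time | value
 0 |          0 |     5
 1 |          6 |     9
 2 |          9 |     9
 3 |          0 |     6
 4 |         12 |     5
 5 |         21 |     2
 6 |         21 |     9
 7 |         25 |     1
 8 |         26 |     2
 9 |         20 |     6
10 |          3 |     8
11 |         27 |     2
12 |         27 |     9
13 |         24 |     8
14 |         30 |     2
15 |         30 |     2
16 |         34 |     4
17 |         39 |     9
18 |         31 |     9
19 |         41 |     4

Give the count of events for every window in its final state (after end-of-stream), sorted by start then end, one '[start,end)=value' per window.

i=0 t=0 v=5: → [0,9); WM=0
i=1 t=6 v=9: → [0,9); WM=6
i=2 t=9 v=9: → [9,18); WM=9; [0,9) fires=2
i=3 t=0 v=6: DROP (t<9-4); WM=9
i=4 t=12 v=5: → [9,18); WM=12
i=5 t=21 v=2: → [18,27); WM=21; [9,18) fires=2
i=6 t=21 v=9: → [18,27); WM=21
i=7 t=25 v=1: → [18,27); WM=25
i=8 t=26 v=2: → [18,27); WM=26
i=9 t=20 v=6: DROP (t<26-4); WM=26
i=10 t=3 v=8: DROP (t<26-4); WM=26
i=11 t=27 v=2: → [27,36); WM=27; [18,27) fires=4
i=12 t=27 v=9: → [27,36); WM=27
i=13 t=24 v=8: → [18,27); WM=27
i=14 t=30 v=2: → [27,36); WM=30
i=15 t=30 v=2: → [27,36); WM=30
i=16 t=34 v=4: → [27,36); WM=34
i=17 t=39 v=9: → [36,45); WM=39; [27,36) fires=5
i=18 t=31 v=9: DROP (t<39-4); WM=39
i=19 t=41 v=4: → [36,45); WM=41

[0,9)=2 [9,18)=2 [18,27)=5 [27,36)=5 [36,45)=2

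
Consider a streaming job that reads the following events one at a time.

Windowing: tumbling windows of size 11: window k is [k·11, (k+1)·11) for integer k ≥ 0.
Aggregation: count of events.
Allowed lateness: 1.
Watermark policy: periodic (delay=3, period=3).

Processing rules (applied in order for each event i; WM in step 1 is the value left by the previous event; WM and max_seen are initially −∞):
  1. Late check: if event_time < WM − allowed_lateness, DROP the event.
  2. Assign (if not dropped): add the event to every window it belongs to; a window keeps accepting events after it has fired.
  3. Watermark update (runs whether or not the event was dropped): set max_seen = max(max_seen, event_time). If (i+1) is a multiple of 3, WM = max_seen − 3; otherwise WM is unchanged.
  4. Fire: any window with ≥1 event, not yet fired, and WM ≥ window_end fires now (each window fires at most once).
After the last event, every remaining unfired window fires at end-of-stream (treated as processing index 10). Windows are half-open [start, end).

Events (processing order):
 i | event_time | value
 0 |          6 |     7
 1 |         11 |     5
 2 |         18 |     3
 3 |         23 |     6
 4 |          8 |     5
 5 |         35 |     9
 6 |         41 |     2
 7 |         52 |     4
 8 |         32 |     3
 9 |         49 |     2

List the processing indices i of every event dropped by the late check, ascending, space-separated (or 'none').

4

i=0 t=6 v=7: → [0,11); WM=−∞
i=1 t=11 v=5: → [11,22); WM=−∞
i=2 t=18 v=3: → [11,22); WM=15; [0,11) fires=1
i=3 t=23 v=6: → [22,33); WM=15
i=4 t=8 v=5: DROP (t<15-1); WM=15
i=5 t=35 v=9: → [33,44); WM=32; [11,22) fires=2
i=6 t=41 v=2: → [33,44); WM=32
i=7 t=52 v=4: → [44,55); WM=32
i=8 t=32 v=3: → [22,33); WM=49; [22,33) fires=2 [33,44) fires=2
i=9 t=49 v=2: → [44,55); WM=49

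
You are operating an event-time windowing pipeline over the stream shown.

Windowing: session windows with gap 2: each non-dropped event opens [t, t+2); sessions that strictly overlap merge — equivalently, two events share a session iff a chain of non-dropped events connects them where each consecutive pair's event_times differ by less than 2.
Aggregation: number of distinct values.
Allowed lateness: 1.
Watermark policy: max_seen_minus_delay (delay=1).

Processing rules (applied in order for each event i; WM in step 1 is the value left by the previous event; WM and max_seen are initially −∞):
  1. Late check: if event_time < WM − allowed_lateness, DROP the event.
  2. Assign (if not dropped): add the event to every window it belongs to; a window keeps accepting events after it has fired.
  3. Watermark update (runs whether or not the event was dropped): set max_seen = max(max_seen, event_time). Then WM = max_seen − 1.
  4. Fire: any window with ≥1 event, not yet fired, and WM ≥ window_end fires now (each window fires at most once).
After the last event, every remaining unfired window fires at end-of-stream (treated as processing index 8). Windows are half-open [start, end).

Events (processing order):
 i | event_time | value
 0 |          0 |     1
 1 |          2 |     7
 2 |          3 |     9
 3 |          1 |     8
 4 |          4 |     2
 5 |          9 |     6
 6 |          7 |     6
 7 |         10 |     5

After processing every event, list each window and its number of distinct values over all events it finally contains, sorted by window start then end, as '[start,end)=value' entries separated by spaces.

i=0 t=0 v=1: → [0,2); WM=-1
i=1 t=2 v=7: → [2,4); WM=1
i=2 t=3 v=9: → [2,5); WM=2
i=3 t=1 v=8: → [0,5); WM=2
i=4 t=4 v=2: → [0,6); WM=3
i=5 t=9 v=6: → [9,11); WM=8
i=6 t=7 v=6: → [7,9); WM=8
i=7 t=10 v=5: → [9,12); WM=9

[0,6)=5 [7,9)=1 [9,12)=2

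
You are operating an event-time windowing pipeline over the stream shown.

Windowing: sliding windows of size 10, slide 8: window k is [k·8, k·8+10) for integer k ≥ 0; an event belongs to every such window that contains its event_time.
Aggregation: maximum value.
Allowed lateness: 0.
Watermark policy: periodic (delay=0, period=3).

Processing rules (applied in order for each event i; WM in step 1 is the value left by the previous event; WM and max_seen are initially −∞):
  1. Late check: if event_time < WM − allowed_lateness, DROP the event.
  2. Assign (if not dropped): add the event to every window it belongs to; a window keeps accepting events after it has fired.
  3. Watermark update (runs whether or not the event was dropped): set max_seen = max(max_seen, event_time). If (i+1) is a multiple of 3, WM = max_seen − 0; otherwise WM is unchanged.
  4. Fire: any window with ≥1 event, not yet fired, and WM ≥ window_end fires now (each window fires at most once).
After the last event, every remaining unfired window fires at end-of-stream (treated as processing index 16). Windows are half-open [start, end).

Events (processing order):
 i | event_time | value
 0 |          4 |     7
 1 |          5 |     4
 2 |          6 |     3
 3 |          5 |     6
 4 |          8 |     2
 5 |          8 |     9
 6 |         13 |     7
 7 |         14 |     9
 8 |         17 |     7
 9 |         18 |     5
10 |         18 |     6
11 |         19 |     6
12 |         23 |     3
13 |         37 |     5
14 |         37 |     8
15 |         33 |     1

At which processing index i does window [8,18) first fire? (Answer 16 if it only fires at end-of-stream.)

11

i=0 t=4 v=7: → [0,10); WM=−∞
i=1 t=5 v=4: → [0,10); WM=−∞
i=2 t=6 v=3: → [0,10); WM=6
i=3 t=5 v=6: DROP (t<6-0); WM=6
i=4 t=8 v=2: → [8,18),[0,10); WM=6
i=5 t=8 v=9: → [8,18),[0,10); WM=8
i=6 t=13 v=7: → [8,18); WM=8
i=7 t=14 v=9: → [8,18); WM=8
i=8 t=17 v=7: → [16,26),[8,18); WM=17; [0,10) fires=9
i=9 t=18 v=5: → [16,26); WM=17
i=10 t=18 v=6: → [16,26); WM=17
i=11 t=19 v=6: → [16,26); WM=19; [8,18) fires=9
i=12 t=23 v=3: → [16,26); WM=19
i=13 t=37 v=5: → [32,42); WM=19
i=14 t=37 v=8: → [32,42); WM=37; [16,26) fires=7
i=15 t=33 v=1: DROP (t<37-0); WM=37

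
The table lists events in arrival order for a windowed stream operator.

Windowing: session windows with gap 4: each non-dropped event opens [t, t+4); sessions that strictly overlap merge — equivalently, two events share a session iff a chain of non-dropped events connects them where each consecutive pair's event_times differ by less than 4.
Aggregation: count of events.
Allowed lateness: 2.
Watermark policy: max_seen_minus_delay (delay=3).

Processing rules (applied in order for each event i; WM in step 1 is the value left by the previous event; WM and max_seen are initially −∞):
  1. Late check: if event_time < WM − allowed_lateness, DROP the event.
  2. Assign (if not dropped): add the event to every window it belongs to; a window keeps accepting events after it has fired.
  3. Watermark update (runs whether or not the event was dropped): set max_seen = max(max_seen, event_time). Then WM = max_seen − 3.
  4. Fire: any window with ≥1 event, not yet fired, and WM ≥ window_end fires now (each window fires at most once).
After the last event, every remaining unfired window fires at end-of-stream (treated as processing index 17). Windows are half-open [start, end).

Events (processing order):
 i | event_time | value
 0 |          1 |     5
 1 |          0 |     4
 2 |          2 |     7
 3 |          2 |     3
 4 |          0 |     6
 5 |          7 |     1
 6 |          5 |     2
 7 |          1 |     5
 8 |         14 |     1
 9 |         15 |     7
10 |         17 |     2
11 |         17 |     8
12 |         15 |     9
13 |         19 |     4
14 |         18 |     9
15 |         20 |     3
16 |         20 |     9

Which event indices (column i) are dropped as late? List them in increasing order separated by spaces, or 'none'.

i=0 t=1 v=5: → [1,5); WM=-2
i=1 t=0 v=4: → [0,5); WM=-2
i=2 t=2 v=7: → [0,6); WM=-1
i=3 t=2 v=3: → [0,6); WM=-1
i=4 t=0 v=6: → [0,6); WM=-1
i=5 t=7 v=1: → [7,11); WM=4
i=6 t=5 v=2: → [0,11); WM=4
i=7 t=1 v=5: DROP (t<4-2); WM=4
i=8 t=14 v=1: → [14,18); WM=11
i=9 t=15 v=7: → [14,19); WM=12
i=10 t=17 v=2: → [14,21); WM=14
i=11 t=17 v=8: → [14,21); WM=14
i=12 t=15 v=9: → [14,21); WM=14
i=13 t=19 v=4: → [14,23); WM=16
i=14 t=18 v=9: → [14,23); WM=16
i=15 t=20 v=3: → [14,24); WM=17
i=16 t=20 v=9: → [14,24); WM=17

7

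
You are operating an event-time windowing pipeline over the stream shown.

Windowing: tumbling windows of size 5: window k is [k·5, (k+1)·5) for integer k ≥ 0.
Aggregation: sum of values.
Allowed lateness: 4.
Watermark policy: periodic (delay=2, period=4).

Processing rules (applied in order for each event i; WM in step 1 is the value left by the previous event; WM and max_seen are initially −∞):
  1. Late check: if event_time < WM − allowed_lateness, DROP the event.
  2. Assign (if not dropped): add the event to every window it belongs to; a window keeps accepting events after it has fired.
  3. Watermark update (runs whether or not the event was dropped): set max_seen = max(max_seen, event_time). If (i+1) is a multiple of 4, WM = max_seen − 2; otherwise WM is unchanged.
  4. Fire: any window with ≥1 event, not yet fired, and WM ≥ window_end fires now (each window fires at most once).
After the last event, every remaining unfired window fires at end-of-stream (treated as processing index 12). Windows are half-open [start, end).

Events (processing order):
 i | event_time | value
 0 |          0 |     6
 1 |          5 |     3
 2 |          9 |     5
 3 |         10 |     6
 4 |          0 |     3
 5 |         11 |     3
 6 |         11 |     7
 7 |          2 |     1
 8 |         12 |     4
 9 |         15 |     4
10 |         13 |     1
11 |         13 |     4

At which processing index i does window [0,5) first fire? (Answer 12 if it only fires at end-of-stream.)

i=0 t=0 v=6: → [0,5); WM=−∞
i=1 t=5 v=3: → [5,10); WM=−∞
i=2 t=9 v=5: → [5,10); WM=−∞
i=3 t=10 v=6: → [10,15); WM=8; [0,5) fires=6
i=4 t=0 v=3: DROP (t<8-4); WM=8
i=5 t=11 v=3: → [10,15); WM=8
i=6 t=11 v=7: → [10,15); WM=8
i=7 t=2 v=1: DROP (t<8-4); WM=9
i=8 t=12 v=4: → [10,15); WM=9
i=9 t=15 v=4: → [15,20); WM=9
i=10 t=13 v=1: → [10,15); WM=9
i=11 t=13 v=4: → [10,15); WM=13; [5,10) fires=8

3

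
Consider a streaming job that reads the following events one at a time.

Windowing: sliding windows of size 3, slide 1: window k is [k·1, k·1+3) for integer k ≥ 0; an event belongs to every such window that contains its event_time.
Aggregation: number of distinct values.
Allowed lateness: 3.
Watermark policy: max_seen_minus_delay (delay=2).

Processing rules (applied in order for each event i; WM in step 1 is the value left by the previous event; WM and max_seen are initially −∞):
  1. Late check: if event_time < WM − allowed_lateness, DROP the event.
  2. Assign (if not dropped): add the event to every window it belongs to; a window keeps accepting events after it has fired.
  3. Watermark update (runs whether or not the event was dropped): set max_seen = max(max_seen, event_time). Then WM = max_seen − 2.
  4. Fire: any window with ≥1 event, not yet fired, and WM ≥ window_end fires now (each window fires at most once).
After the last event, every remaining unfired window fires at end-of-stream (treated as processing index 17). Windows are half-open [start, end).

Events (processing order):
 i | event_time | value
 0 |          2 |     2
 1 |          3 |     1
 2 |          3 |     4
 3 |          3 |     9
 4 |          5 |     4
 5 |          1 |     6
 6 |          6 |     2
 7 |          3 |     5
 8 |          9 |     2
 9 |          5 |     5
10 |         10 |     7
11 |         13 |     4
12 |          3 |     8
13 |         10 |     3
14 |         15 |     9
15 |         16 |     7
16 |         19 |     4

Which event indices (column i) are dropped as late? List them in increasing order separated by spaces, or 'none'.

i=0 t=2 v=2: → [2,5),[1,4),[0,3); WM=0
i=1 t=3 v=1: → [3,6),[2,5),[1,4); WM=1
i=2 t=3 v=4: → [3,6),[2,5),[1,4); WM=1
i=3 t=3 v=9: → [3,6),[2,5),[1,4); WM=1
i=4 t=5 v=4: → [5,8),[4,7),[3,6); WM=3; [0,3) fires=1
i=5 t=1 v=6: → [1,4),[0,3); WM=3
i=6 t=6 v=2: → [6,9),[5,8),[4,7); WM=4; [1,4) fires=5
i=7 t=3 v=5: → [3,6),[2,5),[1,4); WM=4
i=8 t=9 v=2: → [9,12),[8,11),[7,10); WM=7; [2,5) fires=5 [3,6) fires=4 [4,7) fires=2
i=9 t=5 v=5: → [5,8),[4,7),[3,6); WM=7
i=10 t=10 v=7: → [10,13),[9,12),[8,11); WM=8; [5,8) fires=3
i=11 t=13 v=4: → [13,16),[12,15),[11,14); WM=11; [6,9) fires=1 [7,10) fires=1 [8,11) fires=2
i=12 t=3 v=8: DROP (t<11-3); WM=11
i=13 t=10 v=3: → [10,13),[9,12),[8,11); WM=11
i=14 t=15 v=9: → [15,18),[14,17),[13,16); WM=13; [9,12) fires=3 [10,13) fires=2
i=15 t=16 v=7: → [16,19),[15,18),[14,17); WM=14; [11,14) fires=1
i=16 t=19 v=4: → [19,22),[18,21),[17,20); WM=17; [12,15) fires=1 [13,16) fires=2 [14,17) fires=2

12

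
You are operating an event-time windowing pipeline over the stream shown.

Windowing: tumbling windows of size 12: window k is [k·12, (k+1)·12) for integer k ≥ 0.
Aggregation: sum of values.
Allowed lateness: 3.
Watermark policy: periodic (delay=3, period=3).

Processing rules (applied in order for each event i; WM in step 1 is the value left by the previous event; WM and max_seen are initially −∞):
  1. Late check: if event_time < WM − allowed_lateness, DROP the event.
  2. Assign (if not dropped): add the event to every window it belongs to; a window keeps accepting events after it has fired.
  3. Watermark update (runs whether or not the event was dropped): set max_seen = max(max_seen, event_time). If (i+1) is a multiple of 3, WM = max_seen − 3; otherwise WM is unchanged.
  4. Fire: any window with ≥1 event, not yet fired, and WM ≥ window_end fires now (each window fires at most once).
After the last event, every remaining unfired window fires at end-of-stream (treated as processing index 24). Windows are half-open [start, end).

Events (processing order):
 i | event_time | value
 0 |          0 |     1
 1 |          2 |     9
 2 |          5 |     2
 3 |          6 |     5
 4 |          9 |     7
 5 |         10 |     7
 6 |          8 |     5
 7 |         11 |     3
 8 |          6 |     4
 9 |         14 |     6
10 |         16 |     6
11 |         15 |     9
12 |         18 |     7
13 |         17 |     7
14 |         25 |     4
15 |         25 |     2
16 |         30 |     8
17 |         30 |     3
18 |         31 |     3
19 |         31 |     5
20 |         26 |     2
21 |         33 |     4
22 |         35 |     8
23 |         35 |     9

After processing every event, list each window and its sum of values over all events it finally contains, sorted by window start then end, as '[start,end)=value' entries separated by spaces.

i=0 t=0 v=1: → [0,12); WM=−∞
i=1 t=2 v=9: → [0,12); WM=−∞
i=2 t=5 v=2: → [0,12); WM=2
i=3 t=6 v=5: → [0,12); WM=2
i=4 t=9 v=7: → [0,12); WM=2
i=5 t=10 v=7: → [0,12); WM=7
i=6 t=8 v=5: → [0,12); WM=7
i=7 t=11 v=3: → [0,12); WM=7
i=8 t=6 v=4: → [0,12); WM=8
i=9 t=14 v=6: → [12,24); WM=8
i=10 t=16 v=6: → [12,24); WM=8
i=11 t=15 v=9: → [12,24); WM=13; [0,12) fires=43
i=12 t=18 v=7: → [12,24); WM=13
i=13 t=17 v=7: → [12,24); WM=13
i=14 t=25 v=4: → [24,36); WM=22
i=15 t=25 v=2: → [24,36); WM=22
i=16 t=30 v=8: → [24,36); WM=22
i=17 t=30 v=3: → [24,36); WM=27; [12,24) fires=35
i=18 t=31 v=3: → [24,36); WM=27
i=19 t=31 v=5: → [24,36); WM=27
i=20 t=26 v=2: → [24,36); WM=28
i=21 t=33 v=4: → [24,36); WM=28
i=22 t=35 v=8: → [24,36); WM=28
i=23 t=35 v=9: → [24,36); WM=32

[0,12)=43 [12,24)=35 [24,36)=48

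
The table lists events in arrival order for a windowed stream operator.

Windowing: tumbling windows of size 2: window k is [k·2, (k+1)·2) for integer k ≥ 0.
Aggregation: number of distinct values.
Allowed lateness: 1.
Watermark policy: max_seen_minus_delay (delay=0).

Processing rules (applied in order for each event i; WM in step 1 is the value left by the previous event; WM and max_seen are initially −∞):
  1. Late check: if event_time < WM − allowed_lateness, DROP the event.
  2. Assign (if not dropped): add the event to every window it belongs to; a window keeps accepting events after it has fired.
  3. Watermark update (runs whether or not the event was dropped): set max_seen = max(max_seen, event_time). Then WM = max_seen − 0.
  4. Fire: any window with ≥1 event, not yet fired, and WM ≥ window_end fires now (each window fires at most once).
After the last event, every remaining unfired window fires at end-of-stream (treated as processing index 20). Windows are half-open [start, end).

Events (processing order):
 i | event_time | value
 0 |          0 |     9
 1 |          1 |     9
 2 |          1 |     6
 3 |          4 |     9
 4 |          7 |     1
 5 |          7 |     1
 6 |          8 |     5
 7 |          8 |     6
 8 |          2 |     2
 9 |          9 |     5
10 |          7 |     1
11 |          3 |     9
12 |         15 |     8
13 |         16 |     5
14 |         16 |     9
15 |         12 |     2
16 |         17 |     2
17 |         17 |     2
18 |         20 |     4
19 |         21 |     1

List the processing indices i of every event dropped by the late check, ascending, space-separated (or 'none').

8 10 11 15

i=0 t=0 v=9: → [0,2); WM=0
i=1 t=1 v=9: → [0,2); WM=1
i=2 t=1 v=6: → [0,2); WM=1
i=3 t=4 v=9: → [4,6); WM=4; [0,2) fires=2
i=4 t=7 v=1: → [6,8); WM=7; [4,6) fires=1
i=5 t=7 v=1: → [6,8); WM=7
i=6 t=8 v=5: → [8,10); WM=8; [6,8) fires=1
i=7 t=8 v=6: → [8,10); WM=8
i=8 t=2 v=2: DROP (t<8-1); WM=8
i=9 t=9 v=5: → [8,10); WM=9
i=10 t=7 v=1: DROP (t<9-1); WM=9
i=11 t=3 v=9: DROP (t<9-1); WM=9
i=12 t=15 v=8: → [14,16); WM=15; [8,10) fires=2
i=13 t=16 v=5: → [16,18); WM=16; [14,16) fires=1
i=14 t=16 v=9: → [16,18); WM=16
i=15 t=12 v=2: DROP (t<16-1); WM=16
i=16 t=17 v=2: → [16,18); WM=17
i=17 t=17 v=2: → [16,18); WM=17
i=18 t=20 v=4: → [20,22); WM=20; [16,18) fires=3
i=19 t=21 v=1: → [20,22); WM=21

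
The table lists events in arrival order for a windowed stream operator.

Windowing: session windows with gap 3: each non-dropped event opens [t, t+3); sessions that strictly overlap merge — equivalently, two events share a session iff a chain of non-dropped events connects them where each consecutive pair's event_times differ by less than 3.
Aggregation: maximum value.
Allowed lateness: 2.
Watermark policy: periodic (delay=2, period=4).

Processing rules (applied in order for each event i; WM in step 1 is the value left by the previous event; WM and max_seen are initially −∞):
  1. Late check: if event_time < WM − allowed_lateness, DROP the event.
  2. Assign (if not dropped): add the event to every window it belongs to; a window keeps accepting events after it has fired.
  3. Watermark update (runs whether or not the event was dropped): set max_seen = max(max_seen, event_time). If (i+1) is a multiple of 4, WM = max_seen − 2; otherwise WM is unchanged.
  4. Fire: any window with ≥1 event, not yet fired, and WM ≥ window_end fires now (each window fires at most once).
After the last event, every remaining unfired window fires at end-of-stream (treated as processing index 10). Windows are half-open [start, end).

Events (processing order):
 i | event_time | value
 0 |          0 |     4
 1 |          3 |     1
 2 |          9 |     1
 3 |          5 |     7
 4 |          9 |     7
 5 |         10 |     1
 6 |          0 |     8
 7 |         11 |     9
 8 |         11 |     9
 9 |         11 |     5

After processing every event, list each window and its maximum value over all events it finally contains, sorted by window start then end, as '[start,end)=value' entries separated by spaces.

[0,3)=4 [3,8)=7 [9,14)=9

i=0 t=0 v=4: → [0,3); WM=−∞
i=1 t=3 v=1: → [3,6); WM=−∞
i=2 t=9 v=1: → [9,12); WM=−∞
i=3 t=5 v=7: → [3,8); WM=7
i=4 t=9 v=7: → [9,12); WM=7
i=5 t=10 v=1: → [9,13); WM=7
i=6 t=0 v=8: DROP (t<7-2); WM=7
i=7 t=11 v=9: → [9,14); WM=9
i=8 t=11 v=9: → [9,14); WM=9
i=9 t=11 v=5: → [9,14); WM=9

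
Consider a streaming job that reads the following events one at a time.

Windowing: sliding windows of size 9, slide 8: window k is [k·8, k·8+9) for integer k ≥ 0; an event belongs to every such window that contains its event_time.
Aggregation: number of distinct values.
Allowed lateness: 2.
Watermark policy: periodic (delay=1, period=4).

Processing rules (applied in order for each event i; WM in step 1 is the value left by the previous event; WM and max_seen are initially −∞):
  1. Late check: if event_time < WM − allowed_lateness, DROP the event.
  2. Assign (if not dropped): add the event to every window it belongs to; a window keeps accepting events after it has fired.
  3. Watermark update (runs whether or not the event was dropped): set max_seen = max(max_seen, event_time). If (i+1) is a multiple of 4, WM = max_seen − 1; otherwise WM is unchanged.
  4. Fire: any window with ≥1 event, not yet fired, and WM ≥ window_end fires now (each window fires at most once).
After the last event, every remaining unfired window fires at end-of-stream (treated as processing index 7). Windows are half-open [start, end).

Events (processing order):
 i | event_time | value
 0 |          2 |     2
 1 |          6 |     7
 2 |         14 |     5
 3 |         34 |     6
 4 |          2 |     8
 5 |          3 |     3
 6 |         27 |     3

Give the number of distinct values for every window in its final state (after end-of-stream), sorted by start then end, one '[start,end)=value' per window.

i=0 t=2 v=2: → [0,9); WM=−∞
i=1 t=6 v=7: → [0,9); WM=−∞
i=2 t=14 v=5: → [8,17); WM=−∞
i=3 t=34 v=6: → [32,41); WM=33; [0,9) fires=2 [8,17) fires=1
i=4 t=2 v=8: DROP (t<33-2); WM=33
i=5 t=3 v=3: DROP (t<33-2); WM=33
i=6 t=27 v=3: DROP (t<33-2); WM=33

[0,9)=2 [8,17)=1 [32,41)=1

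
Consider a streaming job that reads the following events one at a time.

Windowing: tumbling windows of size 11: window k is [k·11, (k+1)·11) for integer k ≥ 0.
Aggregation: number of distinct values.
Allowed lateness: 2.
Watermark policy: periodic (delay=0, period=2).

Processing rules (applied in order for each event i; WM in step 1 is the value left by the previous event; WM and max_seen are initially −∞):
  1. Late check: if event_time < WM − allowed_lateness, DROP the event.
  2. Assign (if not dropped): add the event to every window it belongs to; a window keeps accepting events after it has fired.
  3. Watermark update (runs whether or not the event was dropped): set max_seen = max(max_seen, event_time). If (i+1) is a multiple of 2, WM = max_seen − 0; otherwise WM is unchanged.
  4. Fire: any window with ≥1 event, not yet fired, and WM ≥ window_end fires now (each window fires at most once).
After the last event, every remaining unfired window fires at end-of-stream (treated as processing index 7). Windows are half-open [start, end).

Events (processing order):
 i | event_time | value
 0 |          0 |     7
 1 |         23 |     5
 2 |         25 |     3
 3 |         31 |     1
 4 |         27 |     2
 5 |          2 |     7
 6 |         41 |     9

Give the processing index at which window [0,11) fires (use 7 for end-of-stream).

1

i=0 t=0 v=7: → [0,11); WM=−∞
i=1 t=23 v=5: → [22,33); WM=23; [0,11) fires=1
i=2 t=25 v=3: → [22,33); WM=23
i=3 t=31 v=1: → [22,33); WM=31
i=4 t=27 v=2: DROP (t<31-2); WM=31
i=5 t=2 v=7: DROP (t<31-2); WM=31
i=6 t=41 v=9: → [33,44); WM=31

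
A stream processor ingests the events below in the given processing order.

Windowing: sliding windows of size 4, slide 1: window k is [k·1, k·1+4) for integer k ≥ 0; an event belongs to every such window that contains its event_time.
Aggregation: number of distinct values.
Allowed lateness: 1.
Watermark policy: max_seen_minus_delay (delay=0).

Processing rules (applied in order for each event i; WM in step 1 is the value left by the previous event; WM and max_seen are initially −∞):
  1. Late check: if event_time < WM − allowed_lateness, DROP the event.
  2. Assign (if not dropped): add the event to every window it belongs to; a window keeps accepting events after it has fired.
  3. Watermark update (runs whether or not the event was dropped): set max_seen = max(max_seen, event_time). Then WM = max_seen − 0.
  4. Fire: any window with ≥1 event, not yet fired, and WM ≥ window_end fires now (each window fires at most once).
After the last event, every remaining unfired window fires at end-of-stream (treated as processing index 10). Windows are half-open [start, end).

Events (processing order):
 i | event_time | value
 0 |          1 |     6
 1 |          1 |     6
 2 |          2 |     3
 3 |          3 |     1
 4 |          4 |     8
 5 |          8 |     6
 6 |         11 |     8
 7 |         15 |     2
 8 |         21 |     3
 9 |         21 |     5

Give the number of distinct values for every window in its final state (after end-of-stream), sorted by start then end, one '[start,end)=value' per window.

i=0 t=1 v=6: → [1,5),[0,4); WM=1
i=1 t=1 v=6: → [1,5),[0,4); WM=1
i=2 t=2 v=3: → [2,6),[1,5),[0,4); WM=2
i=3 t=3 v=1: → [3,7),[2,6),[1,5),[0,4); WM=3
i=4 t=4 v=8: → [4,8),[3,7),[2,6),[1,5); WM=4; [0,4) fires=3
i=5 t=8 v=6: → [8,12),[7,11),[6,10),[5,9); WM=8; [1,5) fires=4 [2,6) fires=3 [3,7) fires=2 [4,8) fires=1
i=6 t=11 v=8: → [11,15),[10,14),[9,13),[8,12); WM=11; [5,9) fires=1 [6,10) fires=1 [7,11) fires=1
i=7 t=15 v=2: → [15,19),[14,18),[13,17),[12,16); WM=15; [8,12) fires=2 [9,13) fires=1 [10,14) fires=1 [11,15) fires=1
i=8 t=21 v=3: → [21,25),[20,24),[19,23),[18,22); WM=21; [12,16) fires=1 [13,17) fires=1 [14,18) fires=1 [15,19) fires=1
i=9 t=21 v=5: → [21,25),[20,24),[19,23),[18,22); WM=21

[0,4)=3 [1,5)=4 [2,6)=3 [3,7)=2 [4,8)=1 [5,9)=1 [6,10)=1 [7,11)=1 [8,12)=2 [9,13)=1 [10,14)=1 [11,15)=1 [12,16)=1 [13,17)=1 [14,18)=1 [15,19)=1 [18,22)=2 [19,23)=2 [20,24)=2 [21,25)=2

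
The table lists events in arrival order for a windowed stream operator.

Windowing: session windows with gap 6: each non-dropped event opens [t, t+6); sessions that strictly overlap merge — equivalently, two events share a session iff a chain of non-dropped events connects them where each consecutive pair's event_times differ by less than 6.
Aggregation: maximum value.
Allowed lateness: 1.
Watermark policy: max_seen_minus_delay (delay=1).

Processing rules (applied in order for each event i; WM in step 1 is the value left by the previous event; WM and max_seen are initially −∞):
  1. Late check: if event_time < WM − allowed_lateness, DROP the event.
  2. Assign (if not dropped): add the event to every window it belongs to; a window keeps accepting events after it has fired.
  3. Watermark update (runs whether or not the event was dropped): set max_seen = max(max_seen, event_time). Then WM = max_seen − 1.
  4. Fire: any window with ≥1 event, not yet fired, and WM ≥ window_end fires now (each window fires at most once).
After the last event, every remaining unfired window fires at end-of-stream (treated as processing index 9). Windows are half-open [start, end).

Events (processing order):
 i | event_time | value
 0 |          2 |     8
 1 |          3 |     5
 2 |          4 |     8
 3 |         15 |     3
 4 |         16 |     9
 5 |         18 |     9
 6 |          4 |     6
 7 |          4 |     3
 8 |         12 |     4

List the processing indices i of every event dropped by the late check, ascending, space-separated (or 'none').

i=0 t=2 v=8: → [2,8); WM=1
i=1 t=3 v=5: → [2,9); WM=2
i=2 t=4 v=8: → [2,10); WM=3
i=3 t=15 v=3: → [15,21); WM=14
i=4 t=16 v=9: → [15,22); WM=15
i=5 t=18 v=9: → [15,24); WM=17
i=6 t=4 v=6: DROP (t<17-1); WM=17
i=7 t=4 v=3: DROP (t<17-1); WM=17
i=8 t=12 v=4: DROP (t<17-1); WM=17

6 7 8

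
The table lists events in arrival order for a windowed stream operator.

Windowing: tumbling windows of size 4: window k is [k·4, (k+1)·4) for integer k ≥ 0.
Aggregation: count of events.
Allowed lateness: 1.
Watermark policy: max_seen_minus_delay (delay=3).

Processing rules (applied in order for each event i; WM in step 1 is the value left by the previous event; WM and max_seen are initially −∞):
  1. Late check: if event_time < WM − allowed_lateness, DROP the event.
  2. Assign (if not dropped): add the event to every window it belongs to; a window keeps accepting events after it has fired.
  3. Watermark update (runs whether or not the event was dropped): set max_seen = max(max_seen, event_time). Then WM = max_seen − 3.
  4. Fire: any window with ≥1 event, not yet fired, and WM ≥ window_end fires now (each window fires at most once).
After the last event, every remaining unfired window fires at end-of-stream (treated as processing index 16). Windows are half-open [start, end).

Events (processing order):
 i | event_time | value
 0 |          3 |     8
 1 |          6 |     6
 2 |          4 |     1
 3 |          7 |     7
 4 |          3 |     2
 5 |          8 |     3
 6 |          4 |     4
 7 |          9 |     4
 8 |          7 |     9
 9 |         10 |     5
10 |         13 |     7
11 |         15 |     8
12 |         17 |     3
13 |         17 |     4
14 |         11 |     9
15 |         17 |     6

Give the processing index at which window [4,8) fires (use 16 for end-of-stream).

i=0 t=3 v=8: → [0,4); WM=0
i=1 t=6 v=6: → [4,8); WM=3
i=2 t=4 v=1: → [4,8); WM=3
i=3 t=7 v=7: → [4,8); WM=4; [0,4) fires=1
i=4 t=3 v=2: → [0,4); WM=4
i=5 t=8 v=3: → [8,12); WM=5
i=6 t=4 v=4: → [4,8); WM=5
i=7 t=9 v=4: → [8,12); WM=6
i=8 t=7 v=9: → [4,8); WM=6
i=9 t=10 v=5: → [8,12); WM=7
i=10 t=13 v=7: → [12,16); WM=10; [4,8) fires=5
i=11 t=15 v=8: → [12,16); WM=12; [8,12) fires=3
i=12 t=17 v=3: → [16,20); WM=14
i=13 t=17 v=4: → [16,20); WM=14
i=14 t=11 v=9: DROP (t<14-1); WM=14
i=15 t=17 v=6: → [16,20); WM=14

10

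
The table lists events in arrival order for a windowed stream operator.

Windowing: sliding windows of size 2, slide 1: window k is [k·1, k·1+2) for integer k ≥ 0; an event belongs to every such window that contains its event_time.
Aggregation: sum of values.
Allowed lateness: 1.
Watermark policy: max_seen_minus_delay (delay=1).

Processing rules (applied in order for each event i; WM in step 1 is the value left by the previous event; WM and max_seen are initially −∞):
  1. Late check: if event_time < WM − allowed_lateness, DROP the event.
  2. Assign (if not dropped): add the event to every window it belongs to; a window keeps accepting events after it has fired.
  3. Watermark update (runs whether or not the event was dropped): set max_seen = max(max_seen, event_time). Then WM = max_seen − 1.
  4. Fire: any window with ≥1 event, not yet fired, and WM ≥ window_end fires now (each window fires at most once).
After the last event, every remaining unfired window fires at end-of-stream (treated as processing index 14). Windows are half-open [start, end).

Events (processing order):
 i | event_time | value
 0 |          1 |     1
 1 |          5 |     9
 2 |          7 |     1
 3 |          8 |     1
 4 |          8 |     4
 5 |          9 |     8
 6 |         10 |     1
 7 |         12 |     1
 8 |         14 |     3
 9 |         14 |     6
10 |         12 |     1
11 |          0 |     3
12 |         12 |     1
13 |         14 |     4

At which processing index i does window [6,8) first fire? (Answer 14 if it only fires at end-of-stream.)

5

i=0 t=1 v=1: → [1,3),[0,2); WM=0
i=1 t=5 v=9: → [5,7),[4,6); WM=4; [0,2) fires=1 [1,3) fires=1
i=2 t=7 v=1: → [7,9),[6,8); WM=6; [4,6) fires=9
i=3 t=8 v=1: → [8,10),[7,9); WM=7; [5,7) fires=9
i=4 t=8 v=4: → [8,10),[7,9); WM=7
i=5 t=9 v=8: → [9,11),[8,10); WM=8; [6,8) fires=1
i=6 t=10 v=1: → [10,12),[9,11); WM=9; [7,9) fires=6
i=7 t=12 v=1: → [12,14),[11,13); WM=11; [8,10) fires=13 [9,11) fires=9
i=8 t=14 v=3: → [14,16),[13,15); WM=13; [10,12) fires=1 [11,13) fires=1
i=9 t=14 v=6: → [14,16),[13,15); WM=13
i=10 t=12 v=1: → [12,14),[11,13); WM=13
i=11 t=0 v=3: DROP (t<13-1); WM=13
i=12 t=12 v=1: → [12,14),[11,13); WM=13
i=13 t=14 v=4: → [14,16),[13,15); WM=13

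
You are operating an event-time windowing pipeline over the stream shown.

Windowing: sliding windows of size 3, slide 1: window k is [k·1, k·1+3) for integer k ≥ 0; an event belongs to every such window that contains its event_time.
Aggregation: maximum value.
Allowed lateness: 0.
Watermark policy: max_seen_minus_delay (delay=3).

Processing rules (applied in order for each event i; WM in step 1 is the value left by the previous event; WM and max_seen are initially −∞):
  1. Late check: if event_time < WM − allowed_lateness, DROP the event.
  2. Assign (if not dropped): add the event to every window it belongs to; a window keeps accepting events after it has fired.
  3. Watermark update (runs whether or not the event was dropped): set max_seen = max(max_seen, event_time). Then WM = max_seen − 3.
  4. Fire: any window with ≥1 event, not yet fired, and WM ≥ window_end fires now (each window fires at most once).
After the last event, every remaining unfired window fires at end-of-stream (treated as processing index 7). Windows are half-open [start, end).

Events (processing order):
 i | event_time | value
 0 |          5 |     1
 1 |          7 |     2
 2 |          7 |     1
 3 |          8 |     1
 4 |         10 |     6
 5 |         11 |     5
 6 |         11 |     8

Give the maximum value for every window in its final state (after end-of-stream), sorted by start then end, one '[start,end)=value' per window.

i=0 t=5 v=1: → [5,8),[4,7),[3,6); WM=2
i=1 t=7 v=2: → [7,10),[6,9),[5,8); WM=4
i=2 t=7 v=1: → [7,10),[6,9),[5,8); WM=4
i=3 t=8 v=1: → [8,11),[7,10),[6,9); WM=5
i=4 t=10 v=6: → [10,13),[9,12),[8,11); WM=7; [3,6) fires=1 [4,7) fires=1
i=5 t=11 v=5: → [11,14),[10,13),[9,12); WM=8; [5,8) fires=2
i=6 t=11 v=8: → [11,14),[10,13),[9,12); WM=8

[3,6)=1 [4,7)=1 [5,8)=2 [6,9)=2 [7,10)=2 [8,11)=6 [9,12)=8 [10,13)=8 [11,14)=8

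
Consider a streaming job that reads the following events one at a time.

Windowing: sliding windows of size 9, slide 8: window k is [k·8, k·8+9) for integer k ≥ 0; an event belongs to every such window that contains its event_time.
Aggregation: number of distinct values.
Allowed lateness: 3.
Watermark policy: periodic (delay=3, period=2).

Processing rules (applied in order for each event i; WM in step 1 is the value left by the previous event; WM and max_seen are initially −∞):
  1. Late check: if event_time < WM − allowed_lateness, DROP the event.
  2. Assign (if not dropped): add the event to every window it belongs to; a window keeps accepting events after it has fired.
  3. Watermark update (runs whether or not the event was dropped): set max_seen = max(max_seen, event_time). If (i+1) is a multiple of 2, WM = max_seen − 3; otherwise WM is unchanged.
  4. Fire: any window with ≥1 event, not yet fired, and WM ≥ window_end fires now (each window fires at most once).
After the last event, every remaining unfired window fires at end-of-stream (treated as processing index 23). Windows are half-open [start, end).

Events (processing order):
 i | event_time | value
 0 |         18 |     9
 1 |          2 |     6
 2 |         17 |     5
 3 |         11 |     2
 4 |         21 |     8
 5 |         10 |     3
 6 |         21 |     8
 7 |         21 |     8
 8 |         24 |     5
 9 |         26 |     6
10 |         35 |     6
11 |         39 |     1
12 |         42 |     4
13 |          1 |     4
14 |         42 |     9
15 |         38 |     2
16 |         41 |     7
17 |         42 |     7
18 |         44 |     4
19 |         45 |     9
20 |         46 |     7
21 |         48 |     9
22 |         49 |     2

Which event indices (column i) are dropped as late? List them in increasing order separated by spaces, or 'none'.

3 5 13

i=0 t=18 v=9: → [16,25); WM=−∞
i=1 t=2 v=6: → [0,9); WM=15; [0,9) fires=1
i=2 t=17 v=5: → [16,25); WM=15
i=3 t=11 v=2: DROP (t<15-3); WM=15
i=4 t=21 v=8: → [16,25); WM=15
i=5 t=10 v=3: DROP (t<15-3); WM=18
i=6 t=21 v=8: → [16,25); WM=18
i=7 t=21 v=8: → [16,25); WM=18
i=8 t=24 v=5: → [24,33),[16,25); WM=18
i=9 t=26 v=6: → [24,33); WM=23
i=10 t=35 v=6: → [32,41); WM=23
i=11 t=39 v=1: → [32,41); WM=36; [16,25) fires=3 [24,33) fires=2
i=12 t=42 v=4: → [40,49); WM=36
i=13 t=1 v=4: DROP (t<36-3); WM=39
i=14 t=42 v=9: → [40,49); WM=39
i=15 t=38 v=2: → [32,41); WM=39
i=16 t=41 v=7: → [40,49); WM=39
i=17 t=42 v=7: → [40,49); WM=39
i=18 t=44 v=4: → [40,49); WM=39
i=19 t=45 v=9: → [40,49); WM=42; [32,41) fires=3
i=20 t=46 v=7: → [40,49); WM=42
i=21 t=48 v=9: → [48,57),[40,49); WM=45
i=22 t=49 v=2: → [48,57); WM=45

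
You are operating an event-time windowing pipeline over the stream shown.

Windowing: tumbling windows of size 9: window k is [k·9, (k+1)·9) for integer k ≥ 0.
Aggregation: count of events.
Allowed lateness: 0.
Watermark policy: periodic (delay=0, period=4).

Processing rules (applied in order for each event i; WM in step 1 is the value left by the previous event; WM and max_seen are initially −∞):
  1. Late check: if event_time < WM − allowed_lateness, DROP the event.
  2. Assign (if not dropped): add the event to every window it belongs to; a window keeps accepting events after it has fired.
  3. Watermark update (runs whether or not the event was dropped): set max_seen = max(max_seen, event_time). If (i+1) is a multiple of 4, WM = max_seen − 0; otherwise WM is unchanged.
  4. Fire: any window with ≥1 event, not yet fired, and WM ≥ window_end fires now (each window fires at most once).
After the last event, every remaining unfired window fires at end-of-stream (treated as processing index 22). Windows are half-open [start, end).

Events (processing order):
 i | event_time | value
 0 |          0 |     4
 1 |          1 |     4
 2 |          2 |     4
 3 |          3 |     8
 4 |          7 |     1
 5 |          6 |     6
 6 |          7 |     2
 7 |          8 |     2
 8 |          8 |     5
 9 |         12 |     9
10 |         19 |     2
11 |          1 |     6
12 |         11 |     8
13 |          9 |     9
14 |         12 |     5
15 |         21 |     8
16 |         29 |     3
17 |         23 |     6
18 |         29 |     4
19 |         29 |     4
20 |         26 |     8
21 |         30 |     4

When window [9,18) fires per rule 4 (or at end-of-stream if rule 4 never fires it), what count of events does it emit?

i=0 t=0 v=4: → [0,9); WM=−∞
i=1 t=1 v=4: → [0,9); WM=−∞
i=2 t=2 v=4: → [0,9); WM=−∞
i=3 t=3 v=8: → [0,9); WM=3
i=4 t=7 v=1: → [0,9); WM=3
i=5 t=6 v=6: → [0,9); WM=3
i=6 t=7 v=2: → [0,9); WM=3
i=7 t=8 v=2: → [0,9); WM=8
i=8 t=8 v=5: → [0,9); WM=8
i=9 t=12 v=9: → [9,18); WM=8
i=10 t=19 v=2: → [18,27); WM=8
i=11 t=1 v=6: DROP (t<8-0); WM=19; [0,9) fires=9 [9,18) fires=1
i=12 t=11 v=8: DROP (t<19-0); WM=19
i=13 t=9 v=9: DROP (t<19-0); WM=19
i=14 t=12 v=5: DROP (t<19-0); WM=19
i=15 t=21 v=8: → [18,27); WM=21
i=16 t=29 v=3: → [27,36); WM=21
i=17 t=23 v=6: → [18,27); WM=21
i=18 t=29 v=4: → [27,36); WM=21
i=19 t=29 v=4: → [27,36); WM=29; [18,27) fires=3
i=20 t=26 v=8: DROP (t<29-0); WM=29
i=21 t=30 v=4: → [27,36); WM=29

1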